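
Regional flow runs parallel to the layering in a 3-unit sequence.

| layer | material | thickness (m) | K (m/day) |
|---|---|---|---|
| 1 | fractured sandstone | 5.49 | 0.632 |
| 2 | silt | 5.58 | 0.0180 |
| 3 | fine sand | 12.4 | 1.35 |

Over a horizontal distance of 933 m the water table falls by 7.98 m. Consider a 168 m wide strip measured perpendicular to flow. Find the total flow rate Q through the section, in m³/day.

Flow is parallel to layering, so each bed carries its own Darcy discharge and the transmissivities add.
Σ(K_i·b_i) = 0.632×5.49 + 0.0180×5.58 + 1.35×12.4 = 20.31 m²/day.
Hydraulic gradient i = Δh / L = 7.98 / 933 = 0.008553.
Q = Σ(K_i·b_i) · W · i = 20.31 × 168 × 0.008553 = 29.18 m³/day.

29.2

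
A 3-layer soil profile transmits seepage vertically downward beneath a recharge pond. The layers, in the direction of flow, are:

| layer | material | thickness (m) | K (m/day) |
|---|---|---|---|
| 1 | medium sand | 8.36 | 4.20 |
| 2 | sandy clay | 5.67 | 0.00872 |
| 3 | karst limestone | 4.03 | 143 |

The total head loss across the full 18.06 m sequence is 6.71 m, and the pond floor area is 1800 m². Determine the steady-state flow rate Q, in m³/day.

Flow is perpendicular to layering, so the layers act in series and the equivalent K is the thickness-weighted harmonic mean.
Total thickness L = 8.36 + 5.67 + 4.03 = 18.06 m.
Σ(b_i/K_i) = 8.36/4.20 + 5.67/0.00872 + 4.03/143 = 652.2 d.
K_eq = L / Σ(b_i/K_i) = 18.06 / 652.2 = 0.02769 m/day.
Q = K_eq · A · (Δh/L) = 0.02769 × 1800 × (6.71/18.06) = 18.52 m³/day.

18.5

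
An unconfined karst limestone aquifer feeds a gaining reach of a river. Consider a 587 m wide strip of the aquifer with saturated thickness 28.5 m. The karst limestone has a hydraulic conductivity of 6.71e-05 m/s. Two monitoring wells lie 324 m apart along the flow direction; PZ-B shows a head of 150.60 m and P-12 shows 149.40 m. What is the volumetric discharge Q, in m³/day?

Convert K: 6.71e-05 m/s × 86400 = 5.797 m/day.
Cross-sectional area A = 587 × 28.5 = 16730 m².
Hydraulic gradient i = (150.60 − 149.40) / 324 = 1.2 / 324 = 0.003704.
Darcy's law: Q = K · A · i = 5.797 × 16730 × 0.003704 = 359.2 m³/day.

359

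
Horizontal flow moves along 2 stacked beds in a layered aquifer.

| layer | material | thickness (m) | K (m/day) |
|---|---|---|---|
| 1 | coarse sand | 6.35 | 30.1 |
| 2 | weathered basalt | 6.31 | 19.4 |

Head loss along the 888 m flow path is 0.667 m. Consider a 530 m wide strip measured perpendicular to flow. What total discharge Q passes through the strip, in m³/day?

Flow is parallel to layering, so each bed carries its own Darcy discharge and the transmissivities add.
Σ(K_i·b_i) = 30.1×6.35 + 19.4×6.31 = 313.5 m²/day.
Hydraulic gradient i = Δh / L = 0.667 / 888 = 0.0007511.
Q = Σ(K_i·b_i) · W · i = 313.5 × 530 × 0.0007511 = 124.8 m³/day.

125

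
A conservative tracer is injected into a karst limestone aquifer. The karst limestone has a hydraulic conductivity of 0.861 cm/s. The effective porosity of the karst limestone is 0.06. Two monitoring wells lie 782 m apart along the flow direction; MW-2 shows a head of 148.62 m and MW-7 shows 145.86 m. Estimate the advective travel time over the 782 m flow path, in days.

17.9

Convert K: 0.861 cm/s × 864 = 743.9 m/day.
Hydraulic gradient i = (148.62 − 145.86) / 782 = 2.76 / 782 = 0.003529.
Darcy flux q = K · i = 743.9 × 0.003529 = 2.626 m/day.
Seepage velocity v = q / n_e = 2.626 / 0.06 = 43.76 m/day.
Travel time t = L / v = 782 / 43.76 = 17.87 days.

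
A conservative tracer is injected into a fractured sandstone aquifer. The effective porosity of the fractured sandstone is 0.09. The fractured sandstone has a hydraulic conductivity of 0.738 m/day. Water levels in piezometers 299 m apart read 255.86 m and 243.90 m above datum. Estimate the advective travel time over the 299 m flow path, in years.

2.50

Hydraulic gradient i = (255.86 − 243.90) / 299 = 11.96 / 299 = 0.04000.
Darcy flux q = K · i = 0.7380 × 0.04000 = 0.02952 m/day.
Seepage velocity v = q / n_e = 0.02952 / 0.09 = 0.3280 m/day.
Travel time t = L / v = 299 / 0.3280 = 911.6 days = 2.496 years.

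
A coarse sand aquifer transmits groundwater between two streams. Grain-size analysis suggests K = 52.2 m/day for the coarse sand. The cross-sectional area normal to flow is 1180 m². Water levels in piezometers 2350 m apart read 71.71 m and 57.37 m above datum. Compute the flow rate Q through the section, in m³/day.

Hydraulic gradient i = (71.71 − 57.37) / 2350 = 14.34 / 2350 = 0.006102.
Darcy's law: Q = K · A · i = 52.20 × 1180 × 0.006102 = 375.9 m³/day.

376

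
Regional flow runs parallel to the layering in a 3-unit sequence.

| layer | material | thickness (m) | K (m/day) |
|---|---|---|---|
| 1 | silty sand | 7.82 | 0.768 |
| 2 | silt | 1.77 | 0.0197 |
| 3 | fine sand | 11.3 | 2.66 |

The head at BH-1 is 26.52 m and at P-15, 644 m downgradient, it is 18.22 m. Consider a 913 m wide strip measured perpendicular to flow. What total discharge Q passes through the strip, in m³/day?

425

Flow is parallel to layering, so each bed carries its own Darcy discharge and the transmissivities add.
Σ(K_i·b_i) = 0.768×7.82 + 0.0197×1.77 + 2.66×11.3 = 36.10 m²/day.
Hydraulic gradient i = (26.52 − 18.22) / 644 = 8.3 / 644 = 0.01289.
Q = Σ(K_i·b_i) · W · i = 36.10 × 913 × 0.01289 = 424.8 m³/day.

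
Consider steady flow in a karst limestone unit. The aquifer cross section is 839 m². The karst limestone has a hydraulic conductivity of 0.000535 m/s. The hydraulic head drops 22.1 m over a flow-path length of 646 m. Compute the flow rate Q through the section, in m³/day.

Convert K: 0.000535 m/s × 86400 = 46.22 m/day.
Hydraulic gradient i = Δh / L = 22.1 / 646 = 0.03421.
Darcy's law: Q = K · A · i = 46.22 × 839.0 × 0.03421 = 1327 m³/day.

1330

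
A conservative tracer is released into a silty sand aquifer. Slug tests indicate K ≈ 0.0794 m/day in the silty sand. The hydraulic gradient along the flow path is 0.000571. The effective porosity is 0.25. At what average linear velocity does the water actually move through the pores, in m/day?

0.000181

Hydraulic gradient i = 0.000571.
Darcy flux q = K · i = 0.07940 × 0.0005710 = 4.534e-05 m/day.
Seepage velocity v = q / n_e = 4.534e-05 / 0.25 = 0.0001813 m/day.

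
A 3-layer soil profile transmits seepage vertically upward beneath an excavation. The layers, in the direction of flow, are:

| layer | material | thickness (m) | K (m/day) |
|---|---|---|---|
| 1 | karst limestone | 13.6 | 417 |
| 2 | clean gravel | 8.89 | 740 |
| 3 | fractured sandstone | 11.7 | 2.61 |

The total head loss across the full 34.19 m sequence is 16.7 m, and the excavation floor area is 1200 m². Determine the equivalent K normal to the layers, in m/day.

7.55

Flow is perpendicular to layering, so the layers act in series and the equivalent K is the thickness-weighted harmonic mean.
Total thickness L = 13.6 + 8.89 + 11.7 = 34.19 m.
Σ(b_i/K_i) = 13.6/417 + 8.89/740 + 11.7/2.61 = 4.527 d.
K_eq = L / Σ(b_i/K_i) = 34.19 / 4.527 = 7.552 m/day.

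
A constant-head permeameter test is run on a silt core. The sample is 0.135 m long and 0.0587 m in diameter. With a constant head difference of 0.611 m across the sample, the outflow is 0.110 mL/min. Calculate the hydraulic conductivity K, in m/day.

Cross-sectional area A = π·(d/2)² = π × (0.0587/2)² = 0.002706 m².
Convert discharge: 0.110 mL/min = 1.833e-09 m³/s.
Darcy's law rearranged: K = Q·L / (A·Δh) = 1.833e-09 × 0.135 / (0.002706 × 0.611) = 1.497e-07 m/s = 0.01293 m/day.

0.0129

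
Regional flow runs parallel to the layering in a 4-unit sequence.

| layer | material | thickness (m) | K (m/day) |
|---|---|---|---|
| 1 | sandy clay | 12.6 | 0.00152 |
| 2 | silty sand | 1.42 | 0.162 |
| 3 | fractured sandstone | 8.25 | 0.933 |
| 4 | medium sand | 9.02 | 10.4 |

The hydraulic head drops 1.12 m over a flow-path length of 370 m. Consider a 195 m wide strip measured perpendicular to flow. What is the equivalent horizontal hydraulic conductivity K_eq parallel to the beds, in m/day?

3.25

Flow is parallel to layering, so each bed carries its own Darcy discharge and the transmissivities add.
Σ(K_i·b_i) = 0.00152×12.6 + 0.162×1.42 + 0.933×8.25 + 10.4×9.02 = 101.8 m²/day.
Total thickness b = 31.29 m, so K_eq = Σ(K_i·b_i)/b = 3.252 m/day.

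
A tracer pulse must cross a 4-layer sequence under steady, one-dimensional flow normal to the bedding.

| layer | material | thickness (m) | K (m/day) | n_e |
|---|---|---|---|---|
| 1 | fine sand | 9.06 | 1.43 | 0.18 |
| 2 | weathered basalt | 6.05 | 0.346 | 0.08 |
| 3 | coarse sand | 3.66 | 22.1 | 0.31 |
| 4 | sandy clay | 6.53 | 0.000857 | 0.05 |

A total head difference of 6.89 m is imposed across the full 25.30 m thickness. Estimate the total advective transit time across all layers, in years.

10.9

With flow normal to the layers, continuity requires the same specific discharge q through every layer.
Σ(b_i/K_i) = 9.06/1.43 + 6.05/0.346 + 3.66/22.1 + 6.53/0.000857 = 7644 d.
q = Δh / Σ(b_i/K_i) = 6.89 / 7644 = 0.0009014 m/day.
In each layer the seepage velocity is v_i = q/n_i, so the layer transit time is t_i = b_i·n_i / q:
  layer 1 (fine sand): t_1 = 9.06 × 0.18 / 0.0009014 = 1809 d
  layer 2 (weathered basalt): t_2 = 6.05 × 0.08 / 0.0009014 = 536.9 d
  layer 3 (coarse sand): t_3 = 3.66 × 0.31 / 0.0009014 = 1259 d
  layer 4 (sandy clay): t_4 = 6.53 × 0.05 / 0.0009014 = 362.2 d
Total t = Σ t_i = 3967 days = 10.86 years.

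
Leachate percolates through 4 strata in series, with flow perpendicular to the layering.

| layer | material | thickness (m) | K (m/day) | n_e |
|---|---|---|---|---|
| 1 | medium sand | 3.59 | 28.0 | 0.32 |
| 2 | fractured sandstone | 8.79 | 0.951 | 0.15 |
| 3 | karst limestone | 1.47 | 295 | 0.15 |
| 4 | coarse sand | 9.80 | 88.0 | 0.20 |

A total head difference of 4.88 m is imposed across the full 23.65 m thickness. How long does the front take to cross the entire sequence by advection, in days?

With flow normal to the layers, continuity requires the same specific discharge q through every layer.
Σ(b_i/K_i) = 3.59/28.0 + 8.79/0.951 + 1.47/295 + 9.80/88.0 = 9.487 d.
q = Δh / Σ(b_i/K_i) = 4.88 / 9.487 = 0.5144 m/day.
In each layer the seepage velocity is v_i = q/n_i, so the layer transit time is t_i = b_i·n_i / q:
  layer 1 (medium sand): t_1 = 3.59 × 0.32 / 0.5144 = 2.233 d
  layer 2 (fractured sandstone): t_2 = 8.79 × 0.15 / 0.5144 = 2.563 d
  layer 3 (karst limestone): t_3 = 1.47 × 0.15 / 0.5144 = 0.4287 d
  layer 4 (coarse sand): t_4 = 9.80 × 0.20 / 0.5144 = 3.811 d
Total t = Σ t_i = 9.036 days.

9.04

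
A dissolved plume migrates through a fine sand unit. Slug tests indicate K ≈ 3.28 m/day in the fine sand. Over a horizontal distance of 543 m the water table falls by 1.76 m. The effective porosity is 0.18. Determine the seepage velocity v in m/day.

0.0591

Hydraulic gradient i = Δh / L = 1.76 / 543 = 0.003241.
Darcy flux q = K · i = 3.280 × 0.003241 = 0.01063 m/day.
Seepage velocity v = q / n_e = 0.01063 / 0.18 = 0.05906 m/day.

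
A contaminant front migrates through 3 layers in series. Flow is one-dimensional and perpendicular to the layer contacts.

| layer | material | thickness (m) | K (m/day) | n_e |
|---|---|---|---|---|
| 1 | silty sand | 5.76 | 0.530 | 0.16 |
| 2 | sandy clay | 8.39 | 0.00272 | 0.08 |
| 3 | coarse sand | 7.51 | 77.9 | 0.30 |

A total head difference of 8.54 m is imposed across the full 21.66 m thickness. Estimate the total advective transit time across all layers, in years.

With flow normal to the layers, continuity requires the same specific discharge q through every layer.
Σ(b_i/K_i) = 5.76/0.530 + 8.39/0.00272 + 7.51/77.9 = 3096 d.
q = Δh / Σ(b_i/K_i) = 8.54 / 3096 = 0.002759 m/day.
In each layer the seepage velocity is v_i = q/n_i, so the layer transit time is t_i = b_i·n_i / q:
  layer 1 (silty sand): t_1 = 5.76 × 0.16 / 0.002759 = 334.1 d
  layer 2 (sandy clay): t_2 = 8.39 × 0.08 / 0.002759 = 243.3 d
  layer 3 (coarse sand): t_3 = 7.51 × 0.30 / 0.002759 = 816.7 d
Total t = Σ t_i = 1394 days = 3.817 years.

3.82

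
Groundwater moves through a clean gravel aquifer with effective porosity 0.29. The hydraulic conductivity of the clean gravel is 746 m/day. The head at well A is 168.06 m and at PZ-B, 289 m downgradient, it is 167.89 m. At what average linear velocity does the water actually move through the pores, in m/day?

1.51

Hydraulic gradient i = (168.06 − 167.89) / 289 = 0.17 / 289 = 0.0005882.
Darcy flux q = K · i = 746.0 × 0.0005882 = 0.4388 m/day.
Seepage velocity v = q / n_e = 0.4388 / 0.29 = 1.513 m/day.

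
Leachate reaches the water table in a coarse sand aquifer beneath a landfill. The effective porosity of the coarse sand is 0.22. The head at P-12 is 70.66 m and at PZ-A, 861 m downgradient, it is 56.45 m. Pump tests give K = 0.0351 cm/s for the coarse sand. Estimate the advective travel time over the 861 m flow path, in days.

378

Convert K: 0.0351 cm/s × 864 = 30.33 m/day.
Hydraulic gradient i = (70.66 − 56.45) / 861 = 14.21 / 861 = 0.01650.
Darcy flux q = K · i = 30.33 × 0.01650 = 0.5005 m/day.
Seepage velocity v = q / n_e = 0.5005 / 0.22 = 2.275 m/day.
Travel time t = L / v = 861 / 2.275 = 378.5 days.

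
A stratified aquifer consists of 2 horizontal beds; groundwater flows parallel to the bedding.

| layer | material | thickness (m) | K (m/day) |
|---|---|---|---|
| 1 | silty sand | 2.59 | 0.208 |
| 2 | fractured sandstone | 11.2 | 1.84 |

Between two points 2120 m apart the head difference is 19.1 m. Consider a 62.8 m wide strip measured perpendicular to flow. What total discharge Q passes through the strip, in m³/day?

12.0

Flow is parallel to layering, so each bed carries its own Darcy discharge and the transmissivities add.
Σ(K_i·b_i) = 0.208×2.59 + 1.84×11.2 = 21.15 m²/day.
Hydraulic gradient i = Δh / L = 19.1 / 2120 = 0.009009.
Q = Σ(K_i·b_i) · W · i = 21.15 × 62.8 × 0.009009 = 11.96 m³/day.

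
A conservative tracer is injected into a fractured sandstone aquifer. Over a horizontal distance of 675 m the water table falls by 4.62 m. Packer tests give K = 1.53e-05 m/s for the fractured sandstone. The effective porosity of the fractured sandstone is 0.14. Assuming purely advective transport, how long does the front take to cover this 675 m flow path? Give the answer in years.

28.6

Convert K: 1.53e-05 m/s × 86400 = 1.322 m/day.
Hydraulic gradient i = Δh / L = 4.62 / 675 = 0.006844.
Darcy flux q = K · i = 1.322 × 0.006844 = 0.009048 m/day.
Seepage velocity v = q / n_e = 0.009048 / 0.14 = 0.06463 m/day.
Travel time t = L / v = 675 / 0.06463 = 10445 days = 28.60 years.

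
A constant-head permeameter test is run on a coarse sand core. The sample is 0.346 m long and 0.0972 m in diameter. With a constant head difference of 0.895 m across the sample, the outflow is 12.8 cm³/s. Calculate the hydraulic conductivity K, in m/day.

Cross-sectional area A = π·(d/2)² = π × (0.0972/2)² = 0.007420 m².
Convert discharge: 12.8 cm³/s = 1.280e-05 m³/s.
Darcy's law rearranged: K = Q·L / (A·Δh) = 1.280e-05 × 0.346 / (0.007420 × 0.895) = 0.0006669 m/s = 57.62 m/day.

57.6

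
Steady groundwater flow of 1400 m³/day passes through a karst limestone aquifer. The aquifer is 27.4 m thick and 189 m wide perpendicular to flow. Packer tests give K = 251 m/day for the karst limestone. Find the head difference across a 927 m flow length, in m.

Cross-sectional area A = 189 × 27.4 = 5179 m².
From Q = K·A·i, i = Q / (K·A) = 1400 / (251.0 × 5179) = 0.001077.
Head loss Δh = i · L = 0.001077 × 927 = 0.9984 m.

0.998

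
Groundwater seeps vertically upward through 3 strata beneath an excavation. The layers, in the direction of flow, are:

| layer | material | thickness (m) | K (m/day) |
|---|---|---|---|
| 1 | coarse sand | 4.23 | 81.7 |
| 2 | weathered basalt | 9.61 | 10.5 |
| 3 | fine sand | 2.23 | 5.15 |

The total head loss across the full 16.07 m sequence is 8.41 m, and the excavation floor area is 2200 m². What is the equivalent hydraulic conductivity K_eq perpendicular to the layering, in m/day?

Flow is perpendicular to layering, so the layers act in series and the equivalent K is the thickness-weighted harmonic mean.
Total thickness L = 4.23 + 9.61 + 2.23 = 16.07 m.
Σ(b_i/K_i) = 4.23/81.7 + 9.61/10.5 + 2.23/5.15 = 1.400 d.
K_eq = L / Σ(b_i/K_i) = 16.07 / 1.400 = 11.48 m/day.

11.5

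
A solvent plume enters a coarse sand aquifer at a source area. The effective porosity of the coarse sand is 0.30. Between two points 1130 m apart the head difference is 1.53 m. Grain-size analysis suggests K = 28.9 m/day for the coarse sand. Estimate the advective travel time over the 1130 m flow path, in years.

Hydraulic gradient i = Δh / L = 1.53 / 1130 = 0.001354.
Darcy flux q = K · i = 28.90 × 0.001354 = 0.03913 m/day.
Seepage velocity v = q / n_e = 0.03913 / 0.30 = 0.1304 m/day.
Travel time t = L / v = 1130 / 0.1304 = 8663 days = 23.72 years.

23.7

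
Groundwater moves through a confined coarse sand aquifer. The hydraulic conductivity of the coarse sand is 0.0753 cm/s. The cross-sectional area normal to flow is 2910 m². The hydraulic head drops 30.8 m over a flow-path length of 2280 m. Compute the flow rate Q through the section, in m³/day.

2560

Convert K: 0.0753 cm/s × 864 = 65.06 m/day.
Hydraulic gradient i = Δh / L = 30.8 / 2280 = 0.01351.
Darcy's law: Q = K · A · i = 65.06 × 2910 × 0.01351 = 2558 m³/day.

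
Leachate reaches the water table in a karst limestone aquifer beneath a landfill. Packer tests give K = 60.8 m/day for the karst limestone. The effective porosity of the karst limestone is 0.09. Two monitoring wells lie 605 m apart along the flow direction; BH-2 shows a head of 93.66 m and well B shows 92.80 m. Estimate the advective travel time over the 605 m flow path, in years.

1.72

Hydraulic gradient i = (93.66 − 92.80) / 605 = 0.86 / 605 = 0.001421.
Darcy flux q = K · i = 60.80 × 0.001421 = 0.08643 m/day.
Seepage velocity v = q / n_e = 0.08643 / 0.09 = 0.9603 m/day.
Travel time t = L / v = 605 / 0.9603 = 630.0 days = 1.725 years.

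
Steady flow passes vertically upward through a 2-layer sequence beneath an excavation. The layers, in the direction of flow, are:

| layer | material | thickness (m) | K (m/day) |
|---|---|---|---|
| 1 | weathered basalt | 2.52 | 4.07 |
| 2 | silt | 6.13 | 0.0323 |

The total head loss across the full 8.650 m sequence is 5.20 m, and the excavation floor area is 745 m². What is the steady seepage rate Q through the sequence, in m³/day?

20.3

Flow is perpendicular to layering, so the layers act in series and the equivalent K is the thickness-weighted harmonic mean.
Total thickness L = 2.52 + 6.13 = 8.650 m.
Σ(b_i/K_i) = 2.52/4.07 + 6.13/0.0323 = 190.4 d.
K_eq = L / Σ(b_i/K_i) = 8.650 / 190.4 = 0.04543 m/day.
Q = K_eq · A · (Δh/L) = 0.04543 × 745 × (5.20/8.650) = 20.35 m³/day.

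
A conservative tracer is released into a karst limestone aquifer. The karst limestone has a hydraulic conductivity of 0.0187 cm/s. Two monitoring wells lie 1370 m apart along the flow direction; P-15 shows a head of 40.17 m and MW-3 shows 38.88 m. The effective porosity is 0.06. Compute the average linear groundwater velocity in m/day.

Convert K: 0.0187 cm/s × 864 = 16.16 m/day.
Hydraulic gradient i = (40.17 − 38.88) / 1370 = 1.29 / 1370 = 0.0009416.
Darcy flux q = K · i = 16.16 × 0.0009416 = 0.01521 m/day.
Seepage velocity v = q / n_e = 0.01521 / 0.06 = 0.2536 m/day.

0.254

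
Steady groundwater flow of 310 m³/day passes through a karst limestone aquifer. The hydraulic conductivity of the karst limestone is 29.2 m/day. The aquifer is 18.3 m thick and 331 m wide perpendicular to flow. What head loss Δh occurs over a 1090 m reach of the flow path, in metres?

1.91

Cross-sectional area A = 331 × 18.3 = 6057 m².
From Q = K·A·i, i = Q / (K·A) = 310 / (29.20 × 6057) = 0.001753.
Head loss Δh = i · L = 0.001753 × 1090 = 1.910 m.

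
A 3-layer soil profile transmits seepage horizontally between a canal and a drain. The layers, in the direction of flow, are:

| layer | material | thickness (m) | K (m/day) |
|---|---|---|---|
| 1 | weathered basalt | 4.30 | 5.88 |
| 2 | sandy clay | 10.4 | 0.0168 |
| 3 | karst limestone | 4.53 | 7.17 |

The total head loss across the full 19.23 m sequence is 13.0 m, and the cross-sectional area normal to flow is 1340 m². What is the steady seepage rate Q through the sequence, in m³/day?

Flow is perpendicular to layering, so the layers act in series and the equivalent K is the thickness-weighted harmonic mean.
Total thickness L = 4.30 + 10.4 + 4.53 = 19.23 m.
Σ(b_i/K_i) = 4.30/5.88 + 10.4/0.0168 + 4.53/7.17 = 620.4 d.
K_eq = L / Σ(b_i/K_i) = 19.23 / 620.4 = 0.03100 m/day.
Q = K_eq · A · (Δh/L) = 0.03100 × 1340 × (13.0/19.23) = 28.08 m³/day.

28.1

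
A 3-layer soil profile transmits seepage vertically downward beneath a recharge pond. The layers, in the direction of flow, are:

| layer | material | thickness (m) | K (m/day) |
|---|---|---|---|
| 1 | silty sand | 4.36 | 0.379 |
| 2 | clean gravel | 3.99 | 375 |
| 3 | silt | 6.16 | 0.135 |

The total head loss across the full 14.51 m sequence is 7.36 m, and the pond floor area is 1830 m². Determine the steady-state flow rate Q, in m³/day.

Flow is perpendicular to layering, so the layers act in series and the equivalent K is the thickness-weighted harmonic mean.
Total thickness L = 4.36 + 3.99 + 6.16 = 14.51 m.
Σ(b_i/K_i) = 4.36/0.379 + 3.99/375 + 6.16/0.135 = 57.14 d.
K_eq = L / Σ(b_i/K_i) = 14.51 / 57.14 = 0.2539 m/day.
Q = K_eq · A · (Δh/L) = 0.2539 × 1830 × (7.36/14.51) = 235.7 m³/day.

236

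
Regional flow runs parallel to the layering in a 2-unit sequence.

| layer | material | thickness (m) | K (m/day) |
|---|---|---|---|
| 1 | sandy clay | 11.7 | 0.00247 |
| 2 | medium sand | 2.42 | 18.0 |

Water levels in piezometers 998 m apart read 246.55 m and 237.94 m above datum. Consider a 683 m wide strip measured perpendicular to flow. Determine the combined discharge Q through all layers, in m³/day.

257

Flow is parallel to layering, so each bed carries its own Darcy discharge and the transmissivities add.
Σ(K_i·b_i) = 0.00247×11.7 + 18.0×2.42 = 43.59 m²/day.
Hydraulic gradient i = (246.55 − 237.94) / 998 = 8.61 / 998 = 0.008627.
Q = Σ(K_i·b_i) · W · i = 43.59 × 683 × 0.008627 = 256.8 m³/day.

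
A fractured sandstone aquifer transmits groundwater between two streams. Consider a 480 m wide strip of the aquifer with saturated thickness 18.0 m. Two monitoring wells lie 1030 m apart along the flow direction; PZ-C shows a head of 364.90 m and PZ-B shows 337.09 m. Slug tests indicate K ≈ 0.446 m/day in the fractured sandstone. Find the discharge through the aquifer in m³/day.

Cross-sectional area A = 480 × 18.0 = 8640 m².
Hydraulic gradient i = (364.90 − 337.09) / 1030 = 27.81 / 1030 = 0.02700.
Darcy's law: Q = K · A · i = 0.4460 × 8640 × 0.02700 = 104.0 m³/day.

104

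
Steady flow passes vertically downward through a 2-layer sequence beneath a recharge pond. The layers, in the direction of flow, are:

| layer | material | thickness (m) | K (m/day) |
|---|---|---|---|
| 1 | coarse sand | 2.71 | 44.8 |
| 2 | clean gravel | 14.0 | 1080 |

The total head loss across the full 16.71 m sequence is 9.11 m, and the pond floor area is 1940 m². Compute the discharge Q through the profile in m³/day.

Flow is perpendicular to layering, so the layers act in series and the equivalent K is the thickness-weighted harmonic mean.
Total thickness L = 2.71 + 14.0 = 16.71 m.
Σ(b_i/K_i) = 2.71/44.8 + 14.0/1080 = 0.07345 d.
K_eq = L / Σ(b_i/K_i) = 16.71 / 0.07345 = 227.5 m/day.
Q = K_eq · A · (Δh/L) = 227.5 × 1940 × (9.11/16.71) = 2.406e+05 m³/day.

241000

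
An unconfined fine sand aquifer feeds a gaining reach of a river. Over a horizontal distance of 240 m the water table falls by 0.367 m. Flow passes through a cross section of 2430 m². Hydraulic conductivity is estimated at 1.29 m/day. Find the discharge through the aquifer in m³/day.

Hydraulic gradient i = Δh / L = 0.367 / 240 = 0.001529.
Darcy's law: Q = K · A · i = 1.290 × 2430 × 0.001529 = 4.793 m³/day.

4.79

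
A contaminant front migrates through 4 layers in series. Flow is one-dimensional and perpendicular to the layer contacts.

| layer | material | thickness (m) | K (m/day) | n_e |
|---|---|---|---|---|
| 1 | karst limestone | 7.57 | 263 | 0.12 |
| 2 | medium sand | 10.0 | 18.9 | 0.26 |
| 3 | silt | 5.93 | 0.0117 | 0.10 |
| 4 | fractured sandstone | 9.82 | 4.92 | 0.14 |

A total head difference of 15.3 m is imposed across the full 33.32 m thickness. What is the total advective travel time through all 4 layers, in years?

With flow normal to the layers, continuity requires the same specific discharge q through every layer.
Σ(b_i/K_i) = 7.57/263 + 10.0/18.9 + 5.93/0.0117 + 9.82/4.92 = 509.4 d.
q = Δh / Σ(b_i/K_i) = 15.3 / 509.4 = 0.03004 m/day.
In each layer the seepage velocity is v_i = q/n_i, so the layer transit time is t_i = b_i·n_i / q:
  layer 1 (karst limestone): t_1 = 7.57 × 0.12 / 0.03004 = 30.24 d
  layer 2 (medium sand): t_2 = 10.0 × 0.26 / 0.03004 = 86.56 d
  layer 3 (silt): t_3 = 5.93 × 0.10 / 0.03004 = 19.74 d
  layer 4 (fractured sandstone): t_4 = 9.82 × 0.14 / 0.03004 = 45.77 d
Total t = Σ t_i = 182.3 days = 0.4992 years.

0.499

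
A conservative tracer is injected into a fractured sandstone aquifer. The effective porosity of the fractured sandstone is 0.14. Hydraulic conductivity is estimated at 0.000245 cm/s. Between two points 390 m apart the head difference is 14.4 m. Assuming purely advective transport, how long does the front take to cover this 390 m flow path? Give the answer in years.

19.1

Convert K: 0.000245 cm/s × 864 = 0.2117 m/day.
Hydraulic gradient i = Δh / L = 14.4 / 390 = 0.03692.
Darcy flux q = K · i = 0.2117 × 0.03692 = 0.007816 m/day.
Seepage velocity v = q / n_e = 0.007816 / 0.14 = 0.05583 m/day.
Travel time t = L / v = 390 / 0.05583 = 6986 days = 19.13 years.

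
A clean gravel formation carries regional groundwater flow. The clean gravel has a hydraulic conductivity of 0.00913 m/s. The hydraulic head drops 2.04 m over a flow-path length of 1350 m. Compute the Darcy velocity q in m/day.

1.19

Convert K: 0.00913 m/s × 86400 = 788.8 m/day.
Hydraulic gradient i = Δh / L = 2.04 / 1350 = 0.001511.
Specific discharge q = K · i = 788.8 × 0.001511 = 1.192 m/day.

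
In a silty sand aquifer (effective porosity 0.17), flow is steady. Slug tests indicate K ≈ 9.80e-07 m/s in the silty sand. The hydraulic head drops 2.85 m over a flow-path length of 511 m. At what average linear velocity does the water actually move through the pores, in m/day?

0.00278

Convert K: 9.80e-07 m/s × 86400 = 0.08467 m/day.
Hydraulic gradient i = Δh / L = 2.85 / 511 = 0.005577.
Darcy flux q = K · i = 0.08467 × 0.005577 = 0.0004722 m/day.
Seepage velocity v = q / n_e = 0.0004722 / 0.17 = 0.002778 m/day.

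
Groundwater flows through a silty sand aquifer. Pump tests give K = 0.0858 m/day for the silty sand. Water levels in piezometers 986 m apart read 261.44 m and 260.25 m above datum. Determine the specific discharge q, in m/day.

0.000104

Hydraulic gradient i = (261.44 − 260.25) / 986 = 1.19 / 986 = 0.001207.
Specific discharge q = K · i = 0.08580 × 0.001207 = 0.0001036 m/day.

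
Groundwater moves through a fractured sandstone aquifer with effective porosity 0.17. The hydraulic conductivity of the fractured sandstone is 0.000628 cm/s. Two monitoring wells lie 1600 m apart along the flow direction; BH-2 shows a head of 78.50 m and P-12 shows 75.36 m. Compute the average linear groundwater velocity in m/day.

0.00626

Convert K: 0.000628 cm/s × 864 = 0.5426 m/day.
Hydraulic gradient i = (78.50 − 75.36) / 1600 = 3.14 / 1600 = 0.001963.
Darcy flux q = K · i = 0.5426 × 0.001963 = 0.001065 m/day.
Seepage velocity v = q / n_e = 0.001065 / 0.17 = 0.006264 m/day.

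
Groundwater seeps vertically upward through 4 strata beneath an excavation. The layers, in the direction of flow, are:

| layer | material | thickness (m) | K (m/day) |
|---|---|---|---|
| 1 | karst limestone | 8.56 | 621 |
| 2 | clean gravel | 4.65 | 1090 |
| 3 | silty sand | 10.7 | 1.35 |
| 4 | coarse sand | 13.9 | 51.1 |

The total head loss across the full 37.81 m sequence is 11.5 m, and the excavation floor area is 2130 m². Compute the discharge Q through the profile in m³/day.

2980

Flow is perpendicular to layering, so the layers act in series and the equivalent K is the thickness-weighted harmonic mean.
Total thickness L = 8.56 + 4.65 + 10.7 + 13.9 = 37.81 m.
Σ(b_i/K_i) = 8.56/621 + 4.65/1090 + 10.7/1.35 + 13.9/51.1 = 8.216 d.
K_eq = L / Σ(b_i/K_i) = 37.81 / 8.216 = 4.602 m/day.
Q = K_eq · A · (Δh/L) = 4.602 × 2130 × (11.5/37.81) = 2981 m³/day.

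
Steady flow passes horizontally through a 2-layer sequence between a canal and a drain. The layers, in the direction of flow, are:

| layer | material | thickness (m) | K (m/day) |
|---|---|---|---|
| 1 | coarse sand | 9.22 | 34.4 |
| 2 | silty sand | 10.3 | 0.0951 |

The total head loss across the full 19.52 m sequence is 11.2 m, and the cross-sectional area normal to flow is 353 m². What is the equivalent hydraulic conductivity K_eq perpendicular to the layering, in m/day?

0.180

Flow is perpendicular to layering, so the layers act in series and the equivalent K is the thickness-weighted harmonic mean.
Total thickness L = 9.22 + 10.3 = 19.52 m.
Σ(b_i/K_i) = 9.22/34.4 + 10.3/0.0951 = 108.6 d.
K_eq = L / Σ(b_i/K_i) = 19.52 / 108.6 = 0.1798 m/day.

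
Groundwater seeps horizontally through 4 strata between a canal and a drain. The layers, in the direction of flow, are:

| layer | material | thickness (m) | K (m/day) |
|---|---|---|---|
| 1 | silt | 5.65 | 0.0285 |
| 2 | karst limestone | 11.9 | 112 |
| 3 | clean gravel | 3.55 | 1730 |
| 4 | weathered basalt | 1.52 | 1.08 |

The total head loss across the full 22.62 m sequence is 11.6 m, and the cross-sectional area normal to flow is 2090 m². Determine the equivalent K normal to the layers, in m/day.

0.113

Flow is perpendicular to layering, so the layers act in series and the equivalent K is the thickness-weighted harmonic mean.
Total thickness L = 5.65 + 11.9 + 3.55 + 1.52 = 22.62 m.
Σ(b_i/K_i) = 5.65/0.0285 + 11.9/112 + 3.55/1730 + 1.52/1.08 = 199.8 d.
K_eq = L / Σ(b_i/K_i) = 22.62 / 199.8 = 0.1132 m/day.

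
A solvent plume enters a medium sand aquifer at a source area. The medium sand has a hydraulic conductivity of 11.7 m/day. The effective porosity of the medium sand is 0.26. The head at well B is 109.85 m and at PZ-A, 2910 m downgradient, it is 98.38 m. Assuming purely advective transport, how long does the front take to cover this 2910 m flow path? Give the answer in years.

44.9

Hydraulic gradient i = (109.85 − 98.38) / 2910 = 11.47 / 2910 = 0.003942.
Darcy flux q = K · i = 11.70 × 0.003942 = 0.04612 m/day.
Seepage velocity v = q / n_e = 0.04612 / 0.26 = 0.1774 m/day.
Travel time t = L / v = 2910 / 0.1774 = 16406 days = 44.92 years.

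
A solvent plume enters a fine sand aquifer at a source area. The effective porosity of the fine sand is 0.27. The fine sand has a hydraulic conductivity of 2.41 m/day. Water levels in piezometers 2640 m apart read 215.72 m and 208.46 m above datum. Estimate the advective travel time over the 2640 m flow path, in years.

294

Hydraulic gradient i = (215.72 − 208.46) / 2640 = 7.26 / 2640 = 0.002750.
Darcy flux q = K · i = 2.410 × 0.002750 = 0.006627 m/day.
Seepage velocity v = q / n_e = 0.006627 / 0.27 = 0.02455 m/day.
Travel time t = L / v = 2640 / 0.02455 = 1.076e+05 days = 294.5 years.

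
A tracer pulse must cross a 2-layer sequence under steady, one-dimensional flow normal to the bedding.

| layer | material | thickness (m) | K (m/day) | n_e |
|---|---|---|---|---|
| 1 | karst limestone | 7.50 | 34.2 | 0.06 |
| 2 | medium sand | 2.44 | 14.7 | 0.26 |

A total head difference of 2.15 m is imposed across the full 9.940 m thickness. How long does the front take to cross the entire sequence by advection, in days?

With flow normal to the layers, continuity requires the same specific discharge q through every layer.
Σ(b_i/K_i) = 7.50/34.2 + 2.44/14.7 = 0.3853 d.
q = Δh / Σ(b_i/K_i) = 2.15 / 0.3853 = 5.580 m/day.
In each layer the seepage velocity is v_i = q/n_i, so the layer transit time is t_i = b_i·n_i / q:
  layer 1 (karst limestone): t_1 = 7.50 × 0.06 / 5.580 = 0.08064 d
  layer 2 (medium sand): t_2 = 2.44 × 0.26 / 5.580 = 0.1137 d
Total t = Σ t_i = 0.1943 days.

0.194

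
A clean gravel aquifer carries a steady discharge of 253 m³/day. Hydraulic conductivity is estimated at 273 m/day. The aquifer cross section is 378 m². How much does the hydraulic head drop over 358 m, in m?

0.878

From Q = K·A·i, i = Q / (K·A) = 253 / (273.0 × 378.0) = 0.002452.
Head loss Δh = i · L = 0.002452 × 358 = 0.8777 m.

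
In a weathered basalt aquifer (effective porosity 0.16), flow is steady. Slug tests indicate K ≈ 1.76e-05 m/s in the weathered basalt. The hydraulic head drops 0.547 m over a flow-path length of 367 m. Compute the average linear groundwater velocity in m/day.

Convert K: 1.76e-05 m/s × 86400 = 1.521 m/day.
Hydraulic gradient i = Δh / L = 0.547 / 367 = 0.001490.
Darcy flux q = K · i = 1.521 × 0.001490 = 0.002266 m/day.
Seepage velocity v = q / n_e = 0.002266 / 0.16 = 0.01417 m/day.

0.0142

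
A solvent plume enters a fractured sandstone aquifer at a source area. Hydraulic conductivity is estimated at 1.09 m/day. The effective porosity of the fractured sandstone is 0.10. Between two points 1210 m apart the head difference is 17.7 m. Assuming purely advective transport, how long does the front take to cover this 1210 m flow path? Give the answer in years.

Hydraulic gradient i = Δh / L = 17.7 / 1210 = 0.01463.
Darcy flux q = K · i = 1.090 × 0.01463 = 0.01594 m/day.
Seepage velocity v = q / n_e = 0.01594 / 0.10 = 0.1594 m/day.
Travel time t = L / v = 1210 / 0.1594 = 7589 days = 20.78 years.

20.8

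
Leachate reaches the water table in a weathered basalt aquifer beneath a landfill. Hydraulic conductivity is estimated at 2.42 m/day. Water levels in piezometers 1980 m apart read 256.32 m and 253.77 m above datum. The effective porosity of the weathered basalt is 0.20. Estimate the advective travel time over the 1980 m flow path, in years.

Hydraulic gradient i = (256.32 − 253.77) / 1980 = 2.55 / 1980 = 0.001288.
Darcy flux q = K · i = 2.420 × 0.001288 = 0.003117 m/day.
Seepage velocity v = q / n_e = 0.003117 / 0.20 = 0.01558 m/day.
Travel time t = L / v = 1980 / 0.01558 = 1.271e+05 days = 347.9 years.

348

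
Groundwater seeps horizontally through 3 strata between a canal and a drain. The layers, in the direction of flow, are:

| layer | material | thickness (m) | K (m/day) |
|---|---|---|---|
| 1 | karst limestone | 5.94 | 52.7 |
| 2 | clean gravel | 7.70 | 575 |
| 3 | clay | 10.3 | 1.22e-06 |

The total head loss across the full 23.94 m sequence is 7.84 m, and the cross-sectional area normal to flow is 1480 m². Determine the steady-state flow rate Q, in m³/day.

Flow is perpendicular to layering, so the layers act in series and the equivalent K is the thickness-weighted harmonic mean.
Total thickness L = 5.94 + 7.70 + 10.3 = 23.94 m.
Σ(b_i/K_i) = 5.94/52.7 + 7.70/575 + 10.3/1.22e-06 = 8.443e+06 d.
K_eq = L / Σ(b_i/K_i) = 23.94 / 8.443e+06 = 2.836e-06 m/day.
Q = K_eq · A · (Δh/L) = 2.836e-06 × 1480 × (7.84/23.94) = 0.001374 m³/day.

0.00137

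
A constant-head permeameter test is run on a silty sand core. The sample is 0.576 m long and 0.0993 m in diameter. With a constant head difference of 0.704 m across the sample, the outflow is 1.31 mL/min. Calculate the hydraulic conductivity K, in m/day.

0.199

Cross-sectional area A = π·(d/2)² = π × (0.0993/2)² = 0.007744 m².
Convert discharge: 1.31 mL/min = 2.183e-08 m³/s.
Darcy's law rearranged: K = Q·L / (A·Δh) = 2.183e-08 × 0.576 / (0.007744 × 0.704) = 2.307e-06 m/s = 0.1993 m/day.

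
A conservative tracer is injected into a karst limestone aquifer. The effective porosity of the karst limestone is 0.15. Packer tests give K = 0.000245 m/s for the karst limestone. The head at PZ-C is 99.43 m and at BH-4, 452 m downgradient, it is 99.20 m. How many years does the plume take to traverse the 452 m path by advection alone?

Convert K: 0.000245 m/s × 86400 = 21.17 m/day.
Hydraulic gradient i = (99.43 − 99.20) / 452 = 0.23 / 452 = 0.0005088.
Darcy flux q = K · i = 21.17 × 0.0005088 = 0.01077 m/day.
Seepage velocity v = q / n_e = 0.01077 / 0.15 = 0.07181 m/day.
Travel time t = L / v = 452 / 0.07181 = 6294 days = 17.23 years.

17.2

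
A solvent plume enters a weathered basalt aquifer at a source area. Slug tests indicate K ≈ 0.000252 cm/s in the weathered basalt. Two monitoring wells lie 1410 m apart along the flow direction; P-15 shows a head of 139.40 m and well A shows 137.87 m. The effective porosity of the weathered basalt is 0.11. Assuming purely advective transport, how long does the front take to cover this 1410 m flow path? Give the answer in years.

1800

Convert K: 0.000252 cm/s × 864 = 0.2177 m/day.
Hydraulic gradient i = (139.40 − 137.87) / 1410 = 1.53 / 1410 = 0.001085.
Darcy flux q = K · i = 0.2177 × 0.001085 = 0.0002363 m/day.
Seepage velocity v = q / n_e = 0.0002363 / 0.11 = 0.002148 m/day.
Travel time t = L / v = 1410 / 0.002148 = 6.565e+05 days = 1797 years.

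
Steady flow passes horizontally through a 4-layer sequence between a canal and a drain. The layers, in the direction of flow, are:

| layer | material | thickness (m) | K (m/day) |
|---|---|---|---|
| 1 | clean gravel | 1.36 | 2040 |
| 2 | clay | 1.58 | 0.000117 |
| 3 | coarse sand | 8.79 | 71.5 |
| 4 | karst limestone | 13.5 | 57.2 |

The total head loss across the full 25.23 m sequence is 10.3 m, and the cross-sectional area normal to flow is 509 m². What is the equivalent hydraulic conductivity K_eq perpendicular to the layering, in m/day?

0.00187

Flow is perpendicular to layering, so the layers act in series and the equivalent K is the thickness-weighted harmonic mean.
Total thickness L = 1.36 + 1.58 + 8.79 + 13.5 = 25.23 m.
Σ(b_i/K_i) = 1.36/2040 + 1.58/0.000117 + 8.79/71.5 + 13.5/57.2 = 13505 d.
K_eq = L / Σ(b_i/K_i) = 25.23 / 13505 = 0.001868 m/day.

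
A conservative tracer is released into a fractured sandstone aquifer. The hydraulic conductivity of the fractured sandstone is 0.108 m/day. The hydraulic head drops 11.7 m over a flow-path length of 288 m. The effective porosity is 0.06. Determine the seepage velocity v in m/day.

Hydraulic gradient i = Δh / L = 11.7 / 288 = 0.04062.
Darcy flux q = K · i = 0.1080 × 0.04062 = 0.004387 m/day.
Seepage velocity v = q / n_e = 0.004387 / 0.06 = 0.07312 m/day.

0.0731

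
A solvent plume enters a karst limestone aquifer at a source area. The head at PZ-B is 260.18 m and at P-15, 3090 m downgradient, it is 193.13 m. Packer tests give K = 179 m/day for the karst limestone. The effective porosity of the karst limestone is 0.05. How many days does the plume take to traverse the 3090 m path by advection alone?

Hydraulic gradient i = (260.18 − 193.13) / 3090 = 67.05 / 3090 = 0.02170.
Darcy flux q = K · i = 179.0 × 0.02170 = 3.884 m/day.
Seepage velocity v = q / n_e = 3.884 / 0.05 = 77.68 m/day.
Travel time t = L / v = 3090 / 77.68 = 39.78 days.

39.8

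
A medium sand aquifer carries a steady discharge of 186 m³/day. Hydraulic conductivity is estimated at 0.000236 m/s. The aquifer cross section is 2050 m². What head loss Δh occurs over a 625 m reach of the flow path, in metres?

Convert K: 0.000236 m/s × 86400 = 20.39 m/day.
From Q = K·A·i, i = Q / (K·A) = 186 / (20.39 × 2050) = 0.004450.
Head loss Δh = i · L = 0.004450 × 625 = 2.781 m.

2.78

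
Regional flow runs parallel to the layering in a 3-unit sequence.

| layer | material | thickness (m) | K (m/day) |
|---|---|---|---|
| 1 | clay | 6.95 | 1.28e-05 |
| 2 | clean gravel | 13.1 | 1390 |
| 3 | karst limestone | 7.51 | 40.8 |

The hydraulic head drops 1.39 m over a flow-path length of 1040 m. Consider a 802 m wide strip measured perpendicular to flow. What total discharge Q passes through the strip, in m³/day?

19800

Flow is parallel to layering, so each bed carries its own Darcy discharge and the transmissivities add.
Σ(K_i·b_i) = 1.28e-05×6.95 + 1390×13.1 + 40.8×7.51 = 18515 m²/day.
Hydraulic gradient i = Δh / L = 1.39 / 1040 = 0.001337.
Q = Σ(K_i·b_i) · W · i = 18515 × 802 × 0.001337 = 19847 m³/day.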